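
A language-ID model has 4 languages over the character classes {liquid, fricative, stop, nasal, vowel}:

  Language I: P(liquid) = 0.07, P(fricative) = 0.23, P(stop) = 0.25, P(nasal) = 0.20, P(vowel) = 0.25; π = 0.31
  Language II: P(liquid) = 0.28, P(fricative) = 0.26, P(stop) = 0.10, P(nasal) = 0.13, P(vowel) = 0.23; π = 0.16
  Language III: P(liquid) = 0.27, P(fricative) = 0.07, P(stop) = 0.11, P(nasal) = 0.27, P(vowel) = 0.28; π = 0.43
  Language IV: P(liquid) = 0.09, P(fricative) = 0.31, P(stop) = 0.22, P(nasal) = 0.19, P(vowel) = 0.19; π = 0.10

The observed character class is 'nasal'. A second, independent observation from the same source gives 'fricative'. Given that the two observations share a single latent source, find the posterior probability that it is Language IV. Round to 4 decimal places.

P(component k | x) = π_k·f_k(x) / marginal(x), where marginal(x) = Σ_j π_j·f_j(x).
Since both observations come from the same component, the likelihood for component k is f_k(x₁)·f_k(x₂).
  p_I = [P(nasal | comp) = 0.20] × [0.23] = 0.046
  p_II = [P(nasal | comp) = 0.13] × [0.26] = 0.0338
  p_III = [P(nasal | comp) = 0.27] × [0.07] = 0.0189
  p_IV = [P(nasal | comp) = 0.19] × [0.31] = 0.0589
Prior × likelihood for each component:
  π_I·p_I = 0.31 × 0.046 = 0.01426
  π_II·p_II = 0.16 × 0.0338 = 0.005408
  π_III·p_III = 0.43 × 0.0189 = 0.008127
  π_IV·p_IV = 0.10 × 0.0589 = 0.00589
Sum: 0.01426 + 0.005408 + 0.008127 + 0.00589 = 0.033685
P(Language IV | x) = 0.00589 / 0.033685 ≈ 0.1749

0.1749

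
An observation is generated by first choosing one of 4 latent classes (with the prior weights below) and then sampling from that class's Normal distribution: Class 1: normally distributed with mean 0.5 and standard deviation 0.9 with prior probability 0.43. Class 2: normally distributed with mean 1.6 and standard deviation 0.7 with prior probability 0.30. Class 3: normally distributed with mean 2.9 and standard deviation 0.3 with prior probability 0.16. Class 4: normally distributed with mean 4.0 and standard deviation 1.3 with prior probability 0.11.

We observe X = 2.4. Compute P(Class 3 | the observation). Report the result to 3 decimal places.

0.297

P(component k | x) = π_k·f_k(x) / marginal(x), where marginal(x) = Σ_j π_j·f_j(x).
Normal densities:
  p_1 = (1/(0.9·√(2π)))·exp(−(2.4−0.5)²/(2·0.9²)) = 0.443269·exp(-2.22840) = 0.0477406
  p_2 = (1/(0.7·√(2π)))·exp(−(2.4−1.6)²/(2·0.7²)) = 0.569918·exp(-0.65306) = 0.296614
  p_3 = (1/(0.3·√(2π)))·exp(−(2.4−2.9)²/(2·0.3²)) = 1.329808·exp(-1.38889) = 0.33159
  p_4 = (1/(1.3·√(2π)))·exp(−(2.4−4.0)²/(2·1.3²)) = 0.306879·exp(-0.75740) = 0.143891
Multiply by the mixture weights:
  π_1·p_1 = 0.43 × 0.0477406 = 0.0205285
  π_2·p_2 = 0.30 × 0.296614 = 0.0889841
  π_3·p_3 = 0.16 × 0.33159 = 0.0530545
  π_4·p_4 = 0.11 × 0.143891 = 0.015828
Evidence: 0.0205285 + 0.0889841 + 0.0530545 + 0.015828 = 0.178395
P(Class 3 | x) ≈ 0.297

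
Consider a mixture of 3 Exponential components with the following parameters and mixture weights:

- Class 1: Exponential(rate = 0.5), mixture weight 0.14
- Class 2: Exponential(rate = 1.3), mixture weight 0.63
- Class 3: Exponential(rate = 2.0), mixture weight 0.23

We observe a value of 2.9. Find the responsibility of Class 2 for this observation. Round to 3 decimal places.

Apply Bayes' rule: the posterior for each component is proportional to its prior times its likelihood at x.
Component likelihoods at x = 2.9:
  L_1 = 0.5·e^(−0.5·2.9) = 0.5·e^(−1.4500) = 0.117285
  L_2 = 1.3·e^(−1.3·2.9) = 1.3·e^(−3.7700) = 0.0299677
  L_3 = 2.0·e^(−2.0·2.9) = 2.0·e^(−5.8000) = 0.00605511
Weight by the priors:
  P(Z=1)·L_1 = 0.14 × 0.117285 = 0.0164199
  P(Z=2)·L_2 = 0.63 × 0.0299677 = 0.0188796
  P(Z=3)·L_3 = 0.23 × 0.00605511 = 0.00139268
Denominator: 0.0164199 + 0.0188796 + 0.00139268 = 0.0366922
P(Class 2 | 2.9) = 0.0188796 / 0.0366922 ≈ 0.515

0.515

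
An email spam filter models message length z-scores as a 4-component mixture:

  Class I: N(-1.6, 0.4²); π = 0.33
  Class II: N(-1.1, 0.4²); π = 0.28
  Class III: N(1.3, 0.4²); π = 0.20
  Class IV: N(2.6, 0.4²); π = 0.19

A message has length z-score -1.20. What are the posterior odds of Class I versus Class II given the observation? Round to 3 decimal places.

0.738

Since P(k|x) ∝ P(Z=k) f_k(x), the posterior odds are P(Z=i) f_i(x) / (P(Z=j) f_j(x)).
Evaluate each component's likelihood at the observed value:
  f_I = 0.604927
  f_II = 0.96667
  f_III = 3.285e-09
  f_IV = 2.51948e-20
0.199626 / 0.270668 ≈ 0.738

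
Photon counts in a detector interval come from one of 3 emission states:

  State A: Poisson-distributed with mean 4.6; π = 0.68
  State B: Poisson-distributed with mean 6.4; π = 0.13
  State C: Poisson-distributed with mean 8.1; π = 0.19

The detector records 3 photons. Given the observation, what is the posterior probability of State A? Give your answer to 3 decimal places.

Posterior ∝ prior × likelihood, so P(k | x) ∝ π_k f_k(x); normalise over all components.
Evaluate each component's likelihood at the observed value:
  p_A = 0.163068
  p_B = 0.0725945
  p_C = 0.0268855
Prior × likelihood for each component:
  π_A·p_A = 0.68 × 0.163068 = 0.110886
  π_B·p_B = 0.13 × 0.0725945 = 0.00943729
  π_C·p_C = 0.19 × 0.0268855 = 0.00510825
Normaliser: 0.110886 + 0.00943729 + 0.00510825 = 0.125431
P(State A | data) = 0.110886 / 0.125431 ≈ 0.884

0.884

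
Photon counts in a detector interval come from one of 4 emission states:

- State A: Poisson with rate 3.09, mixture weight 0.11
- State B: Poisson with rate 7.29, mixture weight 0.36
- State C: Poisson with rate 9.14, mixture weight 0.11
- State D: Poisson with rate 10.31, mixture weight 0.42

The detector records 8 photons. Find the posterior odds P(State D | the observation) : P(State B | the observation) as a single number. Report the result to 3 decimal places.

0.911

Since P(k|x) ∝ w_k f_k(x), the posterior odds are w_i f_i(x) / (w_j f_j(x)).
Poisson probabilities:
  f_A = 0.00937945
  f_B = 0.134987
  f_C = 0.129598
  f_D = 0.105432
Posterior odds = (w_D·f_D) / (w_B·f_B) = (0.42·0.105432) / (0.36·0.134987) = 0.0442815 / 0.0485954 ≈ 0.911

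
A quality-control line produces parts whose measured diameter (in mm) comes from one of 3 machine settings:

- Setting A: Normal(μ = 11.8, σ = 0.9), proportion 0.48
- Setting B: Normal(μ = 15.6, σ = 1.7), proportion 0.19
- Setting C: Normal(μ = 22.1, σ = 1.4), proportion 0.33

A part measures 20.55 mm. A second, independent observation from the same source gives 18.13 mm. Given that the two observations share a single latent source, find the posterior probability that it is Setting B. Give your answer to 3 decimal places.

0.161

By Bayes' theorem, P(k | x) = π_k f_k(x) / Σ_j π_j f_j(x).
Since both observations come from the same component, the likelihood for component k is f_k(x₁)·f_k(x₂).
  L_A = [1.32301e-21] × [8.03297e-12] = 1.06277e-32
  L_B = [0.00338381] × [0.0775379] = 0.000262373
  L_C = [0.154387] × [0.00511259] = 0.000789317
Prior × likelihood for each component:
  π_A·L_A = 0.48 × 1.06277e-32 = 5.10128e-33
  π_B·L_B = 0.19 × 0.000262373 = 4.98509e-05
  π_C·L_C = 0.33 × 0.000789317 = 0.000260475
Denominator: 5.10128e-33 + 4.98509e-05 + 0.000260475 = 0.000310326
P(Setting B | x₁,x₂) = 4.98509e-05 / 0.000310326 ≈ 0.161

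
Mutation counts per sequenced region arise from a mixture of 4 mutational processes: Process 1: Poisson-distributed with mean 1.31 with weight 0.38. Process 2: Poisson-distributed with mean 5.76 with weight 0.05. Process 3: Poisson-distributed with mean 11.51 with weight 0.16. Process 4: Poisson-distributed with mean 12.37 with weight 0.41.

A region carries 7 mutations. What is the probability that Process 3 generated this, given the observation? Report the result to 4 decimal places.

0.2791

Posterior ∝ prior × likelihood, so P(k | x) ∝ π_k f_k(x); normalise over all components.
Component likelihoods at x = 7 mutations:
  L_1 = e^(−1.31)·1.31^7/7! = 0.00035444
  L_2 = e^(−5.76)·5.76^7/7! = 0.13152
  L_3 = e^(−11.51)·11.51^7/7! = 0.0532558
  L_4 = e^(−12.37)·12.37^7/7! = 0.0373194
Weight by the priors:
  π_1·L_1 = 0.38 × 0.00035444 = 0.000134687
  π_2·L_2 = 0.05 × 0.13152 = 0.00657598
  π_3·L_3 = 0.16 × 0.0532558 = 0.00852093
  π_4·L_4 = 0.41 × 0.0373194 = 0.015301
Denominator: 0.000134687 + 0.00657598 + 0.00852093 + 0.015301 = 0.0305326
P(Process 3 | 7 mutations) = 0.00852093 / 0.0305326 ≈ 0.2791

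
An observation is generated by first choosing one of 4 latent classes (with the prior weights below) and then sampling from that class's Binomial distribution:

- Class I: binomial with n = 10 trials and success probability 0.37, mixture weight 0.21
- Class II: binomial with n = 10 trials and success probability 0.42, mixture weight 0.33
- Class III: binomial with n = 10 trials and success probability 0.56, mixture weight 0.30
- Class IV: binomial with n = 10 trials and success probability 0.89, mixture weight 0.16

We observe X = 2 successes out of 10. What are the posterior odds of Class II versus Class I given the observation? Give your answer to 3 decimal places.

1.045

Posterior odds = (w_i f_i(x)) / (w_j f_j(x)); the normalising sum cancels.
Component likelihoods at x = 2 successes out of 10:
  f_I = C(10,2)·0.37^2·0.63^8 = 45·0.1369·0.0248156 = 0.152876
  f_II = C(10,2)·0.42^2·0.58^8 = 45·0.1764·0.0128063 = 0.101656
  f_III = C(10,2)·0.56^2·0.44^8 = 45·0.3136·0.00140482 = 0.0198249
  f_IV = C(10,2)·0.89^2·0.11^8 = 45·0.7921·2.14359e-08 = 7.64072e-07
Odds = (0.33/0.21) × (0.101656/0.152876) = 1.57143 × 0.664959 ≈ 1.045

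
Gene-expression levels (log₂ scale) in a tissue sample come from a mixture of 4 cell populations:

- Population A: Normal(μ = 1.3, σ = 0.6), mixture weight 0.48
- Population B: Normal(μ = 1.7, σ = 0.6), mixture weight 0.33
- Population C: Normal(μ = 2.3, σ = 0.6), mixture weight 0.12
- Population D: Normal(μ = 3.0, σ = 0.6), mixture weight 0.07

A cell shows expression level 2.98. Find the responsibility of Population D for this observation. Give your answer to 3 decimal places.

0.396

The responsibility of component k is π_k f_k(x) divided by Σ_j π_j f_j(x).
Normal densities:
  L_A = (1/(0.6·√(2π)))·exp(−(2.98−1.3)²/(2·0.6²)) = 0.664904·exp(-3.92000) = 0.0131924
  L_B = (1/(0.6·√(2π)))·exp(−(2.98−1.7)²/(2·0.6²)) = 0.664904·exp(-2.27556) = 0.0683121
  L_C = (1/(0.6·√(2π)))·exp(−(2.98−2.3)²/(2·0.6²)) = 0.664904·exp(-0.64222) = 0.34982
  L_D = (1/(0.6·√(2π)))·exp(−(2.98−3.0)²/(2·0.6²)) = 0.664904·exp(-0.00056) = 0.664535
Unnormalised posteriors:
  π_A·L_A = 0.48 × 0.0131924 = 0.00633236
  π_B·L_B = 0.33 × 0.0683121 = 0.022543
  π_C·L_C = 0.12 × 0.34982 = 0.0419785
  π_D·L_D = 0.07 × 0.664535 = 0.0465174
Marginal: 0.00633236 + 0.022543 + 0.0419785 + 0.0465174 = 0.117371
So the posterior for Population D is 0.0465174 / 0.117371 ≈ 0.396.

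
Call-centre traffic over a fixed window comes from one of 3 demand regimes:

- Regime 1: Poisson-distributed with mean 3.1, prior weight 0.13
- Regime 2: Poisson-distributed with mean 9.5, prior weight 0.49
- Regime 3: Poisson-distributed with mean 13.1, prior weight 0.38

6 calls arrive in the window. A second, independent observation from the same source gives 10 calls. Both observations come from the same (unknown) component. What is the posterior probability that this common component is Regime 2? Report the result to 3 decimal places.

0.909

By Bayes' theorem, P(k | x) = P(Z=k) f_k(x) / Σ_j P(Z=j) f_j(x).
Since both observations come from the same component, the likelihood for component k is f_k(x₁)·f_k(x₂).
  L_1 = [0.0555296] × [0.00101752] = 5.65023e-05
  L_2 = [0.0764208] × [0.123502] = 0.00943815
  L_3 = [0.0143561] × [0.0838865] = 0.00120429
Prior × likelihood for each component:
  P(Z=1)·L_1 = 0.13 × 5.65023e-05 = 7.34529e-06
  P(Z=2)·L_2 = 0.49 × 0.00943815 = 0.00462469
  P(Z=3)·L_3 = 0.38 × 0.00120429 = 0.000457629
Normaliser: 7.34529e-06 + 0.00462469 + 0.000457629 = 0.00508967
Responsibility of Regime 2: 0.00462469 / 0.00508967 ≈ 0.909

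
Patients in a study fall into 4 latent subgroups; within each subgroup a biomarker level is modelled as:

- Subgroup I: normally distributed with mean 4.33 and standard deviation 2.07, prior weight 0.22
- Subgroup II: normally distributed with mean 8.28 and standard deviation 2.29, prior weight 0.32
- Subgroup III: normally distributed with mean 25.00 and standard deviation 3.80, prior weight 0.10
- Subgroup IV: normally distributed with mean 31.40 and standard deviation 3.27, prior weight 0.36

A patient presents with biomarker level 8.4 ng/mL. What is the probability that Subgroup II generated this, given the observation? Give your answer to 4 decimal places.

Apply Bayes' rule: the posterior for each component is proportional to its prior times its likelihood at x.
Component likelihoods at x = 8.4 ng/mL:
  f_I = 0.0278917
  f_II = 0.173972
  f_III = 7.53847e-06
  f_IV = 2.20616e-12
Prior × likelihood for each component:
  w_I·f_I = 0.22 × 0.0278917 = 0.00613617
  w_II·f_II = 0.32 × 0.173972 = 0.0556709
  w_III·f_III = 0.10 × 7.53847e-06 = 7.53847e-07
  w_IV·f_IV = 0.36 × 2.20616e-12 = 7.94217e-13
Normaliser: 0.00613617 + 0.0556709 + 7.53847e-07 + 7.94217e-13 = 0.0618078
P(Subgroup II | the observation) = 0.0556709 / 0.0618078 ≈ 0.9007

0.9007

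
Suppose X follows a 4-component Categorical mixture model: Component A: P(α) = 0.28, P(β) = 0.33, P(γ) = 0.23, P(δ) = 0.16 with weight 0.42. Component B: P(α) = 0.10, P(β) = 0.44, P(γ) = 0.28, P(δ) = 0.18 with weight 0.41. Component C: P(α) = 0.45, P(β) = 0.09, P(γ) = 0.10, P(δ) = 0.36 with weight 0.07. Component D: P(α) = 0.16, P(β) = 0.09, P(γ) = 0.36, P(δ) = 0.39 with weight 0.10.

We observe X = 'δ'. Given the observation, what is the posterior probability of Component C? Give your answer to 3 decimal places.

The responsibility of component k is w_k f_k(x) divided by Σ_j w_j f_j(x).
Component likelihoods at x = 'δ':
  f_A = 0.16
  f_B = 0.18
  f_C = 0.36
  f_D = 0.39
Weight by the priors:
  w_A·f_A = 0.42 × 0.16 = 0.0672
  w_B·f_B = 0.41 × 0.18 = 0.0738
  w_C·f_C = 0.07 × 0.36 = 0.0252
  w_D·f_D = 0.10 × 0.39 = 0.039
Normaliser: 0.0672 + 0.0738 + 0.0252 + 0.039 = 0.2052
So the posterior for Component C is 0.0252 / 0.2052 ≈ 0.123.

0.123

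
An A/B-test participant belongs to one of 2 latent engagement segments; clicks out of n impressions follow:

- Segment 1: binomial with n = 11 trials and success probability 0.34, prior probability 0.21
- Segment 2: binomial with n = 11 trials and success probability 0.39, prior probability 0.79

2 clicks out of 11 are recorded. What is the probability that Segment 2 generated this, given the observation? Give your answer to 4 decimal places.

0.7090

By Bayes' theorem, P(k | x) = π_k f_k(x) / Σ_j π_j f_j(x).
Evaluate each component's likelihood at the observed value:
  L_1 = C(11,2)·0.34^2·0.66^9 = 55·0.1156·0.0237627 = 0.151083
  L_2 = C(11,2)·0.39^2·0.61^9 = 55·0.1521·0.0116941 = 0.0978274
Unnormalised posteriors:
  π_1·L_1 = 0.21 × 0.151083 = 0.0317275
  π_2·L_2 = 0.79 × 0.0978274 = 0.0772836
Denominator: 0.0317275 + 0.0772836 = 0.109011
So the posterior for Segment 2 is 0.0772836 / 0.109011 ≈ 0.7090.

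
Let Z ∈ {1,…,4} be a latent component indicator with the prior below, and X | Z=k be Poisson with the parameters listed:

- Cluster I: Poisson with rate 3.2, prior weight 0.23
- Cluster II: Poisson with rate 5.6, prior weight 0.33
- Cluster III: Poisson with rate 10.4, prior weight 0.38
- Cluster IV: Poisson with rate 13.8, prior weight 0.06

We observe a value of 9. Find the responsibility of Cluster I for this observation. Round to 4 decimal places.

The responsibility of component k is P(Z=k) f_k(x) divided by Σ_j P(Z=j) f_j(x).
Evaluate each component's likelihood at the observed value:
  L_I = 0.00395225
  L_II = 0.0551925
  L_III = 0.119364
  L_IV = 0.0508025
Prior × likelihood for each component:
  P(Z=I)·L_I = 0.23 × 0.00395225 = 0.000909018
  P(Z=II)·L_II = 0.33 × 0.0551925 = 0.0182135
  P(Z=III)·L_III = 0.38 × 0.119364 = 0.0453584
  P(Z=IV)·L_IV = 0.06 × 0.0508025 = 0.00304815
Denominator: 0.000909018 + 0.0182135 + 0.0453584 + 0.00304815 = 0.0675291
So the posterior for Cluster I is 0.000909018 / 0.0675291 ≈ 0.0135.

0.0135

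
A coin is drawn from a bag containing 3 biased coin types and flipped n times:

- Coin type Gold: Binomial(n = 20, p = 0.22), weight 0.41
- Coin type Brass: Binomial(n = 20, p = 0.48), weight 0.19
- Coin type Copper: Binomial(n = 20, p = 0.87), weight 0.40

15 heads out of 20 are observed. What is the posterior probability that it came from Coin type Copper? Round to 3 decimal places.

Posterior ∝ prior × likelihood, so P(k | x) ∝ π_k f_k(x); normalise over all components.
Binomial probabilities:
  p_Gold = 6.12713e-07
  p_Brass = 0.00975167
  p_Copper = 0.071277
Unnormalised posteriors:
  π_Gold·p_Gold = 0.41 × 6.12713e-07 = 2.51212e-07
  π_Brass·p_Brass = 0.19 × 0.00975167 = 0.00185282
  π_Copper·p_Copper = 0.40 × 0.071277 = 0.0285108
Denominator: 2.51212e-07 + 0.00185282 + 0.0285108 = 0.0303639
P(Coin type Copper | data) = 0.0285108 / 0.0303639 ≈ 0.939

0.939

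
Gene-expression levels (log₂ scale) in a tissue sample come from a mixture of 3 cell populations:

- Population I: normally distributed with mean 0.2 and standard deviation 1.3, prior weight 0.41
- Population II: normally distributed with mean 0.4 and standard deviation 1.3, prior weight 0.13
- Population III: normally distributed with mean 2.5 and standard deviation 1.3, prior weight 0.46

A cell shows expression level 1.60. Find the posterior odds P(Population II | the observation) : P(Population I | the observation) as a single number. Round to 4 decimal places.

Only the two components matter; the odds are (w_i f_i(x)) / (w_j f_j(x)).
Evaluate each component's likelihood at the observed value:
  p_I = 0.171841
  p_II = 0.20042
  p_III = 0.241485
Odds = (0.13/0.41) × (0.20042/0.171841) = 0.317073 × 1.16631 ≈ 0.3698

0.3698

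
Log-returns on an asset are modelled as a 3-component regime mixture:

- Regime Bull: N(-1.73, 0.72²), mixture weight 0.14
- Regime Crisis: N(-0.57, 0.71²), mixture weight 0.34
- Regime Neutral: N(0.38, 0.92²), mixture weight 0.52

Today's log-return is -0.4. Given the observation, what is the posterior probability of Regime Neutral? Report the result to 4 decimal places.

P(component k | x) = π_k·f_k(x) / marginal(x), where marginal(x) = Σ_j π_j·f_j(x).
Evaluate each component's likelihood at the observed value:
  f_Bull = 0.100605
  f_Crisis = 0.546013
  f_Neutral = 0.302716
Prior × likelihood for each component:
  π_Bull·f_Bull = 0.14 × 0.100605 = 0.0140848
  π_Crisis·f_Crisis = 0.34 × 0.546013 = 0.185644
  π_Neutral·f_Neutral = 0.52 × 0.302716 = 0.157412
Normaliser: 0.0140848 + 0.185644 + 0.157412 = 0.357141
Responsibility of Regime Neutral: 0.157412 / 0.357141 ≈ 0.4408

0.4408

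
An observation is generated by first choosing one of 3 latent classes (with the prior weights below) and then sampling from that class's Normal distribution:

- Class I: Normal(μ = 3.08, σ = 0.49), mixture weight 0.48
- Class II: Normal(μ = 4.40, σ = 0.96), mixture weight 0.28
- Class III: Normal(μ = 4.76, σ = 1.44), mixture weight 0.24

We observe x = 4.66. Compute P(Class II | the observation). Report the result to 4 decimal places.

0.6209

Posterior ∝ prior × likelihood, so P(k | x) ∝ π_k f_k(x); normalise over all components.
Evaluate each component's likelihood at the observed value:
  p_I = (1/(0.49·√(2π)))·exp(−(4.66−3.08)²/(2·0.49²)) = 0.814168·exp(-5.19867) = 0.0044974
  p_II = (1/(0.96·√(2π)))·exp(−(4.66−4.40)²/(2·0.96²)) = 0.415565·exp(-0.03668) = 0.4006
  p_III = (1/(1.44·√(2π)))·exp(−(4.66−4.76)²/(2·1.44²)) = 0.277043·exp(-0.00241) = 0.276376
Prior × likelihood for each component:
  π_I·p_I = 0.48 × 0.0044974 = 0.00215875
  π_II·p_II = 0.28 × 0.4006 = 0.112168
  π_III·p_III = 0.24 × 0.276376 = 0.0663302
Normaliser: 0.00215875 + 0.112168 + 0.0663302 = 0.180657
So the posterior for Class II is 0.112168 / 0.180657 ≈ 0.6209.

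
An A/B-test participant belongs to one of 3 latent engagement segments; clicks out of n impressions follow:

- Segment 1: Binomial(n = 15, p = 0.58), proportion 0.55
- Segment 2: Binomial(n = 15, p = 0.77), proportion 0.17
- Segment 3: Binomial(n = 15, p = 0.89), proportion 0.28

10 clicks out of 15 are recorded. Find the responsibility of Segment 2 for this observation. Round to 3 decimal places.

The responsibility of component k is π_k f_k(x) divided by Σ_j π_j f_j(x).
Evaluate each component's likelihood at the observed value:
  p_1 = 0.169076
  p_2 = 0.141613
  p_3 = 0.0150806
Multiply by the mixture weights:
  π_1·p_1 = 0.55 × 0.169076 = 0.0929917
  π_2·p_2 = 0.17 × 0.141613 = 0.0240741
  π_3·p_3 = 0.28 × 0.0150806 = 0.00422257
Sum: 0.0929917 + 0.0240741 + 0.00422257 = 0.121288
Responsibility of Segment 2: 0.0240741 / 0.121288 ≈ 0.198

0.198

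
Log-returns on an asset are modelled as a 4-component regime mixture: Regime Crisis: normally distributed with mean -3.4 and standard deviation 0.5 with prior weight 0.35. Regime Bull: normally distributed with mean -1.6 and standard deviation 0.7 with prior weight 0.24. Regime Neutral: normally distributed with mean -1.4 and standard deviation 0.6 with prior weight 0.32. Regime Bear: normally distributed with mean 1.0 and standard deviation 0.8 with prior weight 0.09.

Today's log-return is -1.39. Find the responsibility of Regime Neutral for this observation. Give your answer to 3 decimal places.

0.618

Posterior ∝ prior × likelihood, so P(k | x) ∝ π_k f_k(x); normalise over all components.
Component likelihoods at x = -1.39:
  f_Crisis = (1/(0.5·√(2π)))·exp(−(-1.39−-3.4)²/(2·0.5²)) = 0.797885·exp(-8.08020) = 0.000247032
  f_Bull = (1/(0.7·√(2π)))·exp(−(-1.39−-1.6)²/(2·0.7²)) = 0.569918·exp(-0.04500) = 0.54484
  f_Neutral = (1/(0.6·√(2π)))·exp(−(-1.39−-1.4)²/(2·0.6²)) = 0.664904·exp(-0.00014) = 0.664811
  f_Bear = (1/(0.8·√(2π)))·exp(−(-1.39−1.0)²/(2·0.8²)) = 0.498678·exp(-4.46258) = 0.00575105
Unnormalised posteriors:
  π_Crisis·f_Crisis = 0.35 × 0.000247032 = 8.64613e-05
  π_Bull·f_Bull = 0.24 × 0.54484 = 0.130762
  π_Neutral·f_Neutral = 0.32 × 0.664811 = 0.21274
  π_Bear·f_Bear = 0.09 × 0.00575105 = 0.000517594
Sum: 8.64613e-05 + 0.130762 + 0.21274 + 0.000517594 = 0.344105
P(Regime Neutral | x) ≈ 0.618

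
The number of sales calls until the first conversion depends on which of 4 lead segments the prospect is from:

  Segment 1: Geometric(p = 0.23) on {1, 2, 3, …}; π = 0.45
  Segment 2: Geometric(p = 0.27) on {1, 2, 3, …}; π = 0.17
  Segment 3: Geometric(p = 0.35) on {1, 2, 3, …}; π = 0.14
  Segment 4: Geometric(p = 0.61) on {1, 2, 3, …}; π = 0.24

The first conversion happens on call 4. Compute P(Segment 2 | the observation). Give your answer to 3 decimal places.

Posterior ∝ prior × likelihood, so P(k | x) ∝ w_k f_k(x); normalise over all components.
Geometric probabilities:
  p_1 = 0.105003
  p_2 = 0.105035
  p_3 = 0.0961188
  p_4 = 0.0361846
Unnormalised posteriors:
  w_1·p_1 = 0.45 × 0.105003 = 0.0472512
  w_2·p_2 = 0.17 × 0.105035 = 0.0178559
  w_3·p_3 = 0.14 × 0.0961188 = 0.0134566
  w_4·p_4 = 0.24 × 0.0361846 = 0.0086843
Sum: 0.0472512 + 0.0178559 + 0.0134566 + 0.0086843 = 0.087248
So the posterior for Segment 2 is 0.0178559 / 0.087248 ≈ 0.205.

0.205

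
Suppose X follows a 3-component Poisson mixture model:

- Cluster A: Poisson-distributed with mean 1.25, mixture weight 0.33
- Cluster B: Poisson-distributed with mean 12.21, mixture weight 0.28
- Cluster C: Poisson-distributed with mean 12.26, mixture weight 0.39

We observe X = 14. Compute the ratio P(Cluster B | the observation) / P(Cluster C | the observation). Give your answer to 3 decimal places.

0.713

Only the two components matter; the odds are (π_i f_i(x)) / (π_j f_j(x)).
Component likelihoods at x = 14:
  f_A = e^(−1.25)·1.25^14/14! = 7.47246e-11
  f_B = e^(−12.21)·12.21^14/14! = 0.0935137
  f_C = e^(−12.26)·12.26^14/14! = 0.0941907
0.0261838 / 0.0367344 ≈ 0.713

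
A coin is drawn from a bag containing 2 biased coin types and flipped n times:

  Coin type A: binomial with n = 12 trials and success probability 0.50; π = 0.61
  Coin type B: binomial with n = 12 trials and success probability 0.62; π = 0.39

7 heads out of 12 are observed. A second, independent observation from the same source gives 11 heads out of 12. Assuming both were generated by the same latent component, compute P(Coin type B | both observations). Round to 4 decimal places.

The responsibility of component k is π_k f_k(x) divided by Σ_j π_j f_j(x).
Since both observations come from the same component, the likelihood for component k is f_k(x₁)·f_k(x₂).
  L_A = [0.193359] × [0.00292969] = 0.000566483
  L_B = [0.220996] × [0.0237287] = 0.00524395
Prior × likelihood for each component:
  π_A·L_A = 0.61 × 0.000566483 = 0.000345554
  π_B·L_B = 0.39 × 0.00524395 = 0.00204514
Denominator: 0.000345554 + 0.00204514 = 0.00239069
P(Coin type B | x₁, x₂) ≈ 0.8555

0.8555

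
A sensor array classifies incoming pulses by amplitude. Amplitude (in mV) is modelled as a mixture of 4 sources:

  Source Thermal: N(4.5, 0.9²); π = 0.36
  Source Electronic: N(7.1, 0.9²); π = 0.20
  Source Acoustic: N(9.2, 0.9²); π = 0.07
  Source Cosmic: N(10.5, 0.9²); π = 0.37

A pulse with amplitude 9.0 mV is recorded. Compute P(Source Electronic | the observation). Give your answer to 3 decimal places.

By Bayes' theorem, P(k | x) = w_k f_k(x) / Σ_j w_j f_j(x).
Component likelihoods at x = 9.0 mV:
  f_Thermal = (1/(0.9·√(2π)))·exp(−(9.0−4.5)²/(2·0.9²)) = 0.443269·exp(-12.50000) = 1.65191e-06
  f_Electronic = (1/(0.9·√(2π)))·exp(−(9.0−7.1)²/(2·0.9²)) = 0.443269·exp(-2.22840) = 0.0477406
  f_Acoustic = (1/(0.9·√(2π)))·exp(−(9.0−9.2)²/(2·0.9²)) = 0.443269·exp(-0.02469) = 0.432458
  f_Cosmic = (1/(0.9·√(2π)))·exp(−(9.0−10.5)²/(2·0.9²)) = 0.443269·exp(-1.38889) = 0.11053
Weight by the priors:
  w_Thermal·f_Thermal = 0.36 × 1.65191e-06 = 5.94688e-07
  w_Electronic·f_Electronic = 0.20 × 0.0477406 = 0.00954812
  w_Acoustic·f_Acoustic = 0.07 × 0.432458 = 0.0302721
  w_Cosmic·f_Cosmic = 0.37 × 0.11053 = 0.0408962
Evidence: 5.94688e-07 + 0.00954812 + 0.0302721 + 0.0408962 = 0.080717
Responsibility of Source Electronic: 0.00954812 / 0.080717 ≈ 0.118

0.118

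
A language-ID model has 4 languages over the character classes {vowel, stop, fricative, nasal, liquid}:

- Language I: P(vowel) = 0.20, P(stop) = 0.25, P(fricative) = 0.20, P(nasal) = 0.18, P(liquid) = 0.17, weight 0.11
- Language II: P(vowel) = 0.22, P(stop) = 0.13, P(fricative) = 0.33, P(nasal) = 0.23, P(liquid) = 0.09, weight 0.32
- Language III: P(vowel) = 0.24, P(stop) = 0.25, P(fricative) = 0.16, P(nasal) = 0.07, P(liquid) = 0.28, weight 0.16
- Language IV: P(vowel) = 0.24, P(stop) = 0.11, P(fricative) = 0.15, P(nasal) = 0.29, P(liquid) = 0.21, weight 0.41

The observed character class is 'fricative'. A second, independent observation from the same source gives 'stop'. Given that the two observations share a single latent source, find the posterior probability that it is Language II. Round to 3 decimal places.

0.424

The responsibility of component k is P(Z=k) f_k(x) divided by Σ_j P(Z=j) f_j(x).
Since both observations come from the same component, the likelihood for component k is f_k(x₁)·f_k(x₂).
  L_I = [0.2] × [0.25] = 0.05
  L_II = [0.33] × [0.13] = 0.0429
  L_III = [0.16] × [0.25] = 0.04
  L_IV = [0.15] × [0.11] = 0.0165
Multiply by the mixture weights:
  P(Z=I)·L_I = 0.11 × 0.05 = 0.0055
  P(Z=II)·L_II = 0.32 × 0.0429 = 0.013728
  P(Z=III)·L_III = 0.16 × 0.04 = 0.0064
  P(Z=IV)·L_IV = 0.41 × 0.0165 = 0.006765
Denominator: 0.0055 + 0.013728 + 0.0064 + 0.006765 = 0.032393
Responsibility of Language II: 0.013728 / 0.032393 ≈ 0.424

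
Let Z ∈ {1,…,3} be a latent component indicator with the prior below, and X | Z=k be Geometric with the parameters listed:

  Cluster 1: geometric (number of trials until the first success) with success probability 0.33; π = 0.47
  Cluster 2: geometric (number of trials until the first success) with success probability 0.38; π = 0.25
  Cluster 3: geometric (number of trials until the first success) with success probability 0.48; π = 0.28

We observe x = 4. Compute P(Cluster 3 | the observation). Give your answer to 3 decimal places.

0.214

Posterior ∝ prior × likelihood, so P(k | x) ∝ π_k f_k(x); normalise over all components.
Evaluate each component's likelihood at the observed value:
  f_1 = 0.33·(1−0.33)^3 = 0.33·0.300763 = 0.0992518
  f_2 = 0.38·(1−0.38)^3 = 0.38·0.238328 = 0.0905646
  f_3 = 0.48·(1−0.48)^3 = 0.48·0.140608 = 0.0674918
Prior × likelihood for each component:
  π_1·f_1 = 0.47 × 0.0992518 = 0.0466483
  π_2·f_2 = 0.25 × 0.0905646 = 0.0226412
  π_3·f_3 = 0.28 × 0.0674918 = 0.0188977
Normaliser: 0.0466483 + 0.0226412 + 0.0188977 = 0.0881872
So the posterior for Cluster 3 is 0.0188977 / 0.0881872 ≈ 0.214.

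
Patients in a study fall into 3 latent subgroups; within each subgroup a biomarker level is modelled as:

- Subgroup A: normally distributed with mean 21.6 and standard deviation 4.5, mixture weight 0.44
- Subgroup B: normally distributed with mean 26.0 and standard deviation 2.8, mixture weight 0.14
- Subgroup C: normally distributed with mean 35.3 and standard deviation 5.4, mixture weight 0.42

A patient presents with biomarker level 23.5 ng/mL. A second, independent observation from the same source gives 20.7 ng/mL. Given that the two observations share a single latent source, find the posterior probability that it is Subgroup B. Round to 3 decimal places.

P(component k | x) = π_k·f_k(x) / marginal(x), where marginal(x) = Σ_j π_j·f_j(x).
Since both observations come from the same component, the likelihood for component k is f_k(x₁)·f_k(x₂).
  f_A = [(1/(4.5·√(2π)))·exp(−(23.5−21.6)²/(2·4.5²)) = 0.088654·exp(-0.08914) = 0.0810936] × [0.0868984] = 0.0070469
  f_B = [(1/(2.8·√(2π)))·exp(−(23.5−26.0)²/(2·2.8²)) = 0.142479·exp(-0.39860) = 0.0956409] × [0.0237538] = 0.00227184
  f_C = [(1/(5.4·√(2π)))·exp(−(23.5−35.3)²/(2·5.4²)) = 0.073878·exp(-2.38752) = 0.00678626] × [0.00191059] = 1.29658e-05
Weight by the priors:
  π_A·f_A = 0.44 × 0.0070469 = 0.00310064
  π_B·f_B = 0.14 × 0.00227184 = 0.000318057
  π_C·f_C = 0.42 × 1.29658e-05 = 5.44562e-06
Denominator: 0.00310064 + 0.000318057 + 5.44562e-06 = 0.00342414
Responsibility of Subgroup B: 0.000318057 / 0.00342414 ≈ 0.093

0.093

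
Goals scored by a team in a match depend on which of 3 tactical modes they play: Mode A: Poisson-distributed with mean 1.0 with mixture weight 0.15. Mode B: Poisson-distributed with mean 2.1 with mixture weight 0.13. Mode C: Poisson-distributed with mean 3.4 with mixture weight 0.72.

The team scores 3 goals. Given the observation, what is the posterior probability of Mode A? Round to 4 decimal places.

0.0481

Posterior ∝ prior × likelihood, so P(k | x) ∝ π_k f_k(x); normalise over all components.
Component likelihoods at x = 3 goals:
  f_A = e^(−1.0)·1.0^3/3! = 0.0613132
  f_B = e^(−2.1)·2.1^3/3! = 0.189011
  f_C = e^(−3.4)·3.4^3/3! = 0.218617
Weight by the priors:
  π_A·f_A = 0.15 × 0.0613132 = 0.00919699
  π_B·f_B = 0.13 × 0.189011 = 0.0245715
  π_C·f_C = 0.72 × 0.218617 = 0.157404
Sum: 0.00919699 + 0.0245715 + 0.157404 = 0.191173
So the posterior for Mode A is 0.00919699 / 0.191173 ≈ 0.0481.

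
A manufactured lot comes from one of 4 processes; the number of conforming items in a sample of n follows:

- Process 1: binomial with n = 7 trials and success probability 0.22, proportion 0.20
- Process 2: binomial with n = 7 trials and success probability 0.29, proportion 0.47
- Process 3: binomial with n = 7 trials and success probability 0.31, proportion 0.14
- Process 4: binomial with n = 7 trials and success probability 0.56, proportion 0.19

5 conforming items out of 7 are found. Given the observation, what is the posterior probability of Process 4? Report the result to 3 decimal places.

0.733

P(component k | x) = π_k·f_k(x) / marginal(x), where marginal(x) = Σ_j π_j·f_j(x).
Evaluate each component's likelihood at the observed value:
  f_1 = 0.00658449
  f_2 = 0.0217133
  f_3 = 0.0286237
  f_4 = 0.223906
Unnormalised posteriors:
  π_1·f_1 = 0.20 × 0.00658449 = 0.0013169
  π_2·f_2 = 0.47 × 0.0217133 = 0.0102053
  π_3·f_3 = 0.14 × 0.0286237 = 0.00400732
  π_4·f_4 = 0.19 × 0.223906 = 0.042542
Normaliser: 0.0013169 + 0.0102053 + 0.00400732 + 0.042542 = 0.0580715
Responsibility of Process 4: 0.042542 / 0.0580715 ≈ 0.733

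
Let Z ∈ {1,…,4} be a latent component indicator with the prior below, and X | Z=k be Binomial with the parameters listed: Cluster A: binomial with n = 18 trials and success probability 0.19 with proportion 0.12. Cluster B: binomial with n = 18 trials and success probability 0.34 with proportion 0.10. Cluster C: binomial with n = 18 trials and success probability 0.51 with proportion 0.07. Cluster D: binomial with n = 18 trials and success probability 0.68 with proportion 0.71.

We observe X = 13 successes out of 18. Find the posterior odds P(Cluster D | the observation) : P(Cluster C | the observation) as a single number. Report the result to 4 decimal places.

Since P(k|x) ∝ π_k f_k(x), the posterior odds are π_i f_i(x) / (π_j f_j(x)).
Evaluate each component's likelihood at the observed value:
  L_A = C(18,13)·0.19^13·0.81^5 = 8568·4.2053e-10·0.348678 = 1.25632e-06
  L_B = C(18,13)·0.34^13·0.66^5 = 8568·8.11383e-07·0.125233 = 0.000870613
  L_C = C(18,13)·0.51^13·0.49^5 = 8568·0.000157911·0.0282475 = 0.0382184
  L_D = C(18,13)·0.68^13·0.32^5 = 8568·0.00664685·0.00335544 = 0.191093
Odds = (0.71/0.07) × (0.191093/0.0382184) = 10.1429 × 5.00004 ≈ 50.7146

50.7146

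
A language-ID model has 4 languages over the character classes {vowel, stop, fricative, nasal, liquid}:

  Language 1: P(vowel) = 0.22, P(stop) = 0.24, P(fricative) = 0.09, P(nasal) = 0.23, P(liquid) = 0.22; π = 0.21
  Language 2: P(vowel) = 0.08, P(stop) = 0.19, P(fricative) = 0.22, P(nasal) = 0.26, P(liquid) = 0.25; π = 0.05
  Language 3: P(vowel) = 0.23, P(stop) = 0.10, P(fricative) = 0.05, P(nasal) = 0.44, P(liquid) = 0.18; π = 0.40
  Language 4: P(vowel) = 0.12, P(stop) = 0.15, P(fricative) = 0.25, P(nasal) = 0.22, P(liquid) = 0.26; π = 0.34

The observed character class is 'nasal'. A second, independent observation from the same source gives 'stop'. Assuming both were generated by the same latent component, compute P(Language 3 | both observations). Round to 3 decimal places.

By Bayes' theorem, P(k | x) = π_k f_k(x) / Σ_j π_j f_j(x).
Since both observations come from the same component, the likelihood for component k is f_k(x₁)·f_k(x₂).
  f_1 = [P(nasal | comp) = 0.23] × [0.24] = 0.0552
  f_2 = [P(nasal | comp) = 0.26] × [0.19] = 0.0494
  f_3 = [P(nasal | comp) = 0.44] × [0.1] = 0.044
  f_4 = [P(nasal | comp) = 0.22] × [0.15] = 0.033
Multiply by the mixture weights:
  π_1·f_1 = 0.21 × 0.0552 = 0.011592
  π_2·f_2 = 0.05 × 0.0494 = 0.00247
  π_3·f_3 = 0.40 × 0.044 = 0.0176
  π_4·f_4 = 0.34 × 0.033 = 0.01122
Evidence: 0.011592 + 0.00247 + 0.0176 + 0.01122 = 0.042882
P(Language 3 | x) ≈ 0.410

0.410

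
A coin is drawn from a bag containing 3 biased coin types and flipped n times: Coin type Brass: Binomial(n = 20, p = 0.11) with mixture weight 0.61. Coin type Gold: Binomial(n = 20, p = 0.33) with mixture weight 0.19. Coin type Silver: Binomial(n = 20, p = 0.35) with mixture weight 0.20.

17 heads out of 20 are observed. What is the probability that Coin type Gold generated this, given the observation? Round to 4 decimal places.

0.2767

By Bayes' theorem, P(k | x) = P(Z=k) f_k(x) / Σ_j P(Z=j) f_j(x).
Binomial probabilities:
  f_Brass = 4.0621e-14
  f_Gold = 2.23803e-06
  f_Silver = 5.5565e-06
Weight by the priors:
  P(Z=Brass)·f_Brass = 0.61 × 4.0621e-14 = 2.47788e-14
  P(Z=Gold)·f_Gold = 0.19 × 2.23803e-06 = 4.25226e-07
  P(Z=Silver)·f_Silver = 0.20 × 5.5565e-06 = 1.1113e-06
Marginal: 2.47788e-14 + 4.25226e-07 + 1.1113e-06 = 1.53653e-06
So the posterior for Coin type Gold is 4.25226e-07 / 1.53653e-06 ≈ 0.2767.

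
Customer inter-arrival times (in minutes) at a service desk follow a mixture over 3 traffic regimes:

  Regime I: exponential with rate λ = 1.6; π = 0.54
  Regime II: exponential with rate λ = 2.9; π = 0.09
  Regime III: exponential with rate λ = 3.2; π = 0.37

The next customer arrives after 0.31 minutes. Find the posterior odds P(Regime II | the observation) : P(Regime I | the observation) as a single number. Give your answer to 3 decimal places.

The posterior odds equal the prior odds times the likelihood ratio: (w_i/w_j)·(f_i(x)/f_j(x)).
Exponential densities:
  L_I = 1.6·e^(−1.6·0.31) = 1.6·e^(−0.4960) = 0.974339
  L_II = 2.9·e^(−2.9·0.31) = 2.9·e^(−0.8990) = 1.18023
  L_III = 3.2·e^(−3.2·0.31) = 3.2·e^(−0.9920) = 1.18667
0.106221 / 0.526143 ≈ 0.202

0.202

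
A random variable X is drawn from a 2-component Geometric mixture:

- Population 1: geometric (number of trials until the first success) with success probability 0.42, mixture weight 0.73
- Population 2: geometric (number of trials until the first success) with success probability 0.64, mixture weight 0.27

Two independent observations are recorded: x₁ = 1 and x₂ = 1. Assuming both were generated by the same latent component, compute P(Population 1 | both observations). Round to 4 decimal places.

By Bayes' theorem, P(k | x) = π_k f_k(x) / Σ_j π_j f_j(x).
Since both observations come from the same component, the likelihood for component k is f_k(x₁)·f_k(x₂).
  L_1 = [0.42] × [0.42] = 0.1764
  L_2 = [0.64] × [0.64] = 0.4096
Weight by the priors:
  π_1·L_1 = 0.73 × 0.1764 = 0.128772
  π_2·L_2 = 0.27 × 0.4096 = 0.110592
Sum: 0.128772 + 0.110592 = 0.239364
Responsibility of Population 1: 0.128772 / 0.239364 ≈ 0.5380

0.5380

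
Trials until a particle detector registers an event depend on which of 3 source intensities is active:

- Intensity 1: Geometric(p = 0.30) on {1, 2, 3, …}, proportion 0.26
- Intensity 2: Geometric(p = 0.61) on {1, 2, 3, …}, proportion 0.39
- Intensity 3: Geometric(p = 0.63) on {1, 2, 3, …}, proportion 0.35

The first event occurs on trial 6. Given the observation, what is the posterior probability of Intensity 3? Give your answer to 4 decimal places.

0.0911

The responsibility of component k is P(Z=k) f_k(x) divided by Σ_j P(Z=j) f_j(x).
Component likelihoods at x = 6:
  L_1 = 0.30·(1−0.30)^5 = 0.30·0.16807 = 0.050421
  L_2 = 0.61·(1−0.61)^5 = 0.61·0.00902242 = 0.00550368
  L_3 = 0.63·(1−0.63)^5 = 0.63·0.0069344 = 0.00436867
Weight by the priors:
  P(Z=1)·L_1 = 0.26 × 0.050421 = 0.0131095
  P(Z=2)·L_2 = 0.39 × 0.00550368 = 0.00214643
  P(Z=3)·L_3 = 0.35 × 0.00436867 = 0.00152903
Marginal: 0.0131095 + 0.00214643 + 0.00152903 = 0.0167849
So the posterior for Intensity 3 is 0.00152903 / 0.0167849 ≈ 0.0911.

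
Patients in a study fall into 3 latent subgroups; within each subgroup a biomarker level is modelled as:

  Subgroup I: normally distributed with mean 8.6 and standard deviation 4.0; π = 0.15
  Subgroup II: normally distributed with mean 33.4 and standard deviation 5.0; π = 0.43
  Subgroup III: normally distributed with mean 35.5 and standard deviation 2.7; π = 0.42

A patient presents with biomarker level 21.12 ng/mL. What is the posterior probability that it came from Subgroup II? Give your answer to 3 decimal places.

P(component k | x) = P(Z=k)·f_k(x) / marginal(x), where marginal(x) = Σ_j P(Z=j)·f_j(x).
Component likelihoods at x = 21.12 ng/mL:
  L_I = 0.000743841
  L_II = 0.00390951
  L_III = 1.02343e-07
Unnormalised posteriors:
  P(Z=I)·L_I = 0.15 × 0.000743841 = 0.000111576
  P(Z=II)·L_II = 0.43 × 0.00390951 = 0.00168109
  P(Z=III)·L_III = 0.42 × 1.02343e-07 = 4.29842e-08
Sum: 0.000111576 + 0.00168109 + 4.29842e-08 = 0.00179271
P(Subgroup II | data) ≈ 0.938

0.938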